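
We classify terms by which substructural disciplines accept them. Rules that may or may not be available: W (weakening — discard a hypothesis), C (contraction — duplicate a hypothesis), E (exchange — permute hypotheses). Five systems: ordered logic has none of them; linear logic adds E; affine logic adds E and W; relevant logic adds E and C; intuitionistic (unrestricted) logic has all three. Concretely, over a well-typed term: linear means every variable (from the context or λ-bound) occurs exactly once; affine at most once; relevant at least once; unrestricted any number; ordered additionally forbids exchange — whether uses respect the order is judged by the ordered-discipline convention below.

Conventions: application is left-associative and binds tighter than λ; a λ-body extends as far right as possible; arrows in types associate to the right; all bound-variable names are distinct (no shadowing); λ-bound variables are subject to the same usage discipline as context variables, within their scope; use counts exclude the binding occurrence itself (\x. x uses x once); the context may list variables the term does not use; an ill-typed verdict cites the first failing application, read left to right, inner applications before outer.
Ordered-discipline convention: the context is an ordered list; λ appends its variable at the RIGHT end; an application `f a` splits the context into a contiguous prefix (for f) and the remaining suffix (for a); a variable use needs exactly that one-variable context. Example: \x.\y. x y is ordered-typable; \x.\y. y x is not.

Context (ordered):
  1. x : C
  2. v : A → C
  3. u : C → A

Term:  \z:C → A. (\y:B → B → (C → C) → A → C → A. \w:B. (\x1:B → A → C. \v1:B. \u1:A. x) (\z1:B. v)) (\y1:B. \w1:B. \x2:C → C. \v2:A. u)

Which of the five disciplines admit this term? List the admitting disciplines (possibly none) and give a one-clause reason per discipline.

admitting disciplines: affine, unrestricted
counts: x: 1, v: 1, u: 1, z (λ-bound): 0, y (λ-bound): 0, w (λ-bound): 0, x1 (λ-bound): 0, v1 (λ-bound): 0, u1 (λ-bound): 0, z1 (λ-bound): 0, y1 (λ-bound): 0, w1 (λ-bound): 0, x2 (λ-bound): 0, v2 (λ-bound): 0
uses in reading order: x, v, u
typing: well-typed at (C → A) → B → B → A → C
ordered: ✗, unused: z, y, w, x1, v1, u1, z1, y1, w1, x2, v2 — weakening required
linear: ✗, unused: z, y, w, x1, v1, u1, z1, y1, w1, x2, v2 — weakening required
affine: ✓, none of x, v, u, z, y, w, x1, v1, u1, z1, y1, w1, x2, v2 used more than once
relevant: ✗, unused: z, y, w, x1, v1, u1, z1, y1, w1, x2, v2 — weakening required
unrestricted: ✓, well-typed at (C → A) → B → B → A → C; no restrictions here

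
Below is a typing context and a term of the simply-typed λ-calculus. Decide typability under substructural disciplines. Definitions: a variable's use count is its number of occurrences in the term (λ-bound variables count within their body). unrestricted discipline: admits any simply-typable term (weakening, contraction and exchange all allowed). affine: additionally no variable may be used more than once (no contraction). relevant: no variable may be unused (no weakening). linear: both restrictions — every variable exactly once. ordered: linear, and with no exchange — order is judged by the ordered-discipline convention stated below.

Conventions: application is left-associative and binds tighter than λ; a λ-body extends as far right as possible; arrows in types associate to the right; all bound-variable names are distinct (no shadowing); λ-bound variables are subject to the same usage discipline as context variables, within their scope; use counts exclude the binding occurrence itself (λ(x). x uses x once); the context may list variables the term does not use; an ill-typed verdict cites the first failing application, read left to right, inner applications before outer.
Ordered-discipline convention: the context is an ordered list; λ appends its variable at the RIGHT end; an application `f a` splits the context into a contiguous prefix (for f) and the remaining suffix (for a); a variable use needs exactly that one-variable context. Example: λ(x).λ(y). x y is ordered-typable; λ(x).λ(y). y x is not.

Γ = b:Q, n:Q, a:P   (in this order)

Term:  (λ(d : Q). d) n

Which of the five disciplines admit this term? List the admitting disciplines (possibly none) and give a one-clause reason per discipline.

admitting disciplines: affine, unrestricted
counts: b: 0×, n: 1×, a: 0×, d (λ-bound): 1×
left-to-right use order: d, n
typing: well-typed — term : Q
ordered: ✗, b, a left unused
linear: ✗, b, a left unused
affine: ✓, at most one use each (b, n, a, d)
relevant: ✗, b, a left unused
unrestricted: ✓, type-checks (Q) and nothing is barred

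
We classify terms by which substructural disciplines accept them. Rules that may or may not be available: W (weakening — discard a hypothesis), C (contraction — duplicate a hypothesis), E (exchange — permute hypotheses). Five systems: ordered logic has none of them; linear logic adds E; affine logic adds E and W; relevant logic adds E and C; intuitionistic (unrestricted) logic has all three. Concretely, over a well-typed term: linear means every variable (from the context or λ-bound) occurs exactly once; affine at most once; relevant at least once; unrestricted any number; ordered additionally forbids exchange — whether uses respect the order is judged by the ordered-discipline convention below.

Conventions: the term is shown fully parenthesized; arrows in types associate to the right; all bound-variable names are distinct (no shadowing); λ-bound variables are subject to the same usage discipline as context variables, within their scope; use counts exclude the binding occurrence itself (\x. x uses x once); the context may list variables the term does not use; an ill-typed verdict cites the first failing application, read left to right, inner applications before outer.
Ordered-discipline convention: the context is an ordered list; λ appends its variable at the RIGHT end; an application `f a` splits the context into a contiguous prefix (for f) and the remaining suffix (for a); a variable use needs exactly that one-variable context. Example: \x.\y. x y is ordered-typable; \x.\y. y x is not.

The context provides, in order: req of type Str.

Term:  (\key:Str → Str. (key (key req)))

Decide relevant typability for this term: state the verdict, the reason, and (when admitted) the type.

yes — none of req, key goes unused; term : (Str → Str) → Str
use counts: req: 1×; key [bound]: 2×
left-to-right use order: key, key, req
typing: the term checks, with type (Str → Str) → Str
summary: ordered ✗ | linear ✗ | affine ✗ | relevant ✓ | unrestricted ✓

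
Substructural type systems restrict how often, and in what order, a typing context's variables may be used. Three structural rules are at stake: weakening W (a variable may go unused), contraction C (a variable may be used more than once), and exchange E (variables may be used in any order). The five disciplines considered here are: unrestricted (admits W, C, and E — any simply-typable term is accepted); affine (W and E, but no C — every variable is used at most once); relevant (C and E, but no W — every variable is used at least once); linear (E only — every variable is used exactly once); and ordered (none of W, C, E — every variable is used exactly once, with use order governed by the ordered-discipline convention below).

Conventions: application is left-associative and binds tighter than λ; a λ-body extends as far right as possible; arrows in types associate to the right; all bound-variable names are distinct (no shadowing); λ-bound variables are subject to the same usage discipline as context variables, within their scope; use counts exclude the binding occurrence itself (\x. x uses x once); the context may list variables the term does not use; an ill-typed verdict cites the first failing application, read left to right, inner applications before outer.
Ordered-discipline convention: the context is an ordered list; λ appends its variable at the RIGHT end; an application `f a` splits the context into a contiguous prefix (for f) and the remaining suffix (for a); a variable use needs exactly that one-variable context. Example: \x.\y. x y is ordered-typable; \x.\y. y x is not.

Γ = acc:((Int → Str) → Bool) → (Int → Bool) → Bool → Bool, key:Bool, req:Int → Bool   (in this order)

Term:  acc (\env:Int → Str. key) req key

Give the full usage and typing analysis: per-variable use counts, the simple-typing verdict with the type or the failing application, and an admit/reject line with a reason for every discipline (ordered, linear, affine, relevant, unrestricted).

counts: acc: 1×; key: 2×; req: 1×; env [bound]: 0×
uses in reading order: acc, key, req, key
typing: the term checks, with type Bool
ordered ✗ (needs contraction — key ×2; env never used (weakening))
linear ✗ (needs contraction — key ×2; env never used (weakening))
affine ✗ (needs contraction — key ×2)
relevant ✗ (env never used (weakening))
unrestricted ✓ (type-checks (Bool) and nothing is barred)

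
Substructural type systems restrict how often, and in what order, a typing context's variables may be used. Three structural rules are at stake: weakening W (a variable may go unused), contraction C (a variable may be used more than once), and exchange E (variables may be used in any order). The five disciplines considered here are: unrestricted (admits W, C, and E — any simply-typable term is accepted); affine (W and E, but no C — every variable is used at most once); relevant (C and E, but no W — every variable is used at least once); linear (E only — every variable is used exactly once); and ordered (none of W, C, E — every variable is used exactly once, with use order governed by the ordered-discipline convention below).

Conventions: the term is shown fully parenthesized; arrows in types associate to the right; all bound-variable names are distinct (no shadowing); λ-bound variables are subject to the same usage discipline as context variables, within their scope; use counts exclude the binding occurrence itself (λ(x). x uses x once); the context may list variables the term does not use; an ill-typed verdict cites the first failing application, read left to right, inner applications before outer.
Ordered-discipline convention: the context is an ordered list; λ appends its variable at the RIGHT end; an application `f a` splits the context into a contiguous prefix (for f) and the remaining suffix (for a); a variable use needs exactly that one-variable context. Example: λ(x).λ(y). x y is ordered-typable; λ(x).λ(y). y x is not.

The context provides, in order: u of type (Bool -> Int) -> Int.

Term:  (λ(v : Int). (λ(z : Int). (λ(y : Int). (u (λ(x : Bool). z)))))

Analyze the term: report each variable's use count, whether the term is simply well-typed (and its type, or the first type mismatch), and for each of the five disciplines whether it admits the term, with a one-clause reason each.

usage: u: 1, v [bound]: 0, z [bound]: 1, y [bound]: 0, x [bound]: 0
left-to-right use order: u, z
typing: well-typed at Int -> Int -> Int -> Int
ordered: ✗ — v, y, x never used (weakening)
linear: ✗ — v, y, x never used (weakening)
affine: ✓ — none of u, v, z, y, x used more than once
relevant: ✗ — v, y, x never used (weakening)
unrestricted: ✓ — simply typable at Int -> Int -> Int -> Int; W, C, E all held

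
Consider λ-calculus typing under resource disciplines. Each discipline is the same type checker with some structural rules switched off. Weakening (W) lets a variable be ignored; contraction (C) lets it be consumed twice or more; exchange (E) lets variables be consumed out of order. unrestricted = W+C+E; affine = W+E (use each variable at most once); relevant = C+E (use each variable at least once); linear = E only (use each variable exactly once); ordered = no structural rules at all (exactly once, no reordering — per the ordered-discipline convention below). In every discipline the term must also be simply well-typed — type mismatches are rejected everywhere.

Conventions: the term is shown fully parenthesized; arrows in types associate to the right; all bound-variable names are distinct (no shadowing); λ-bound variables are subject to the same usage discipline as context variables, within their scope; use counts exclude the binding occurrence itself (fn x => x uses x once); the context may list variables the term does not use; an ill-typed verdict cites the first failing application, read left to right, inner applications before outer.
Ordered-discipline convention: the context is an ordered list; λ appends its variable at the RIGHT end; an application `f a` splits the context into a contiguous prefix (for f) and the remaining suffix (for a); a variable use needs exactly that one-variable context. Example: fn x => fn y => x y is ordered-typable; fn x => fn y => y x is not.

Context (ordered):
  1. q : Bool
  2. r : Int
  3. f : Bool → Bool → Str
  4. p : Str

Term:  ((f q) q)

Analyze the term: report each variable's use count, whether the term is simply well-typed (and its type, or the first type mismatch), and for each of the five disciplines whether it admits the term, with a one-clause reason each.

usage: q: 2, r: 0, f: 1, p: 0
uses in reading order: f, q, q
typing: well-typed — term : Str
ordered: ✗, repeated use of q ×2; needs weakening: r, p unused
linear: ✗, repeated use of q ×2; needs weakening: r, p unused
affine: ✗, repeated use of q ×2
relevant: ✗, needs weakening: r, p unused
unrestricted: ✓, type-checks (Str) and nothing is barred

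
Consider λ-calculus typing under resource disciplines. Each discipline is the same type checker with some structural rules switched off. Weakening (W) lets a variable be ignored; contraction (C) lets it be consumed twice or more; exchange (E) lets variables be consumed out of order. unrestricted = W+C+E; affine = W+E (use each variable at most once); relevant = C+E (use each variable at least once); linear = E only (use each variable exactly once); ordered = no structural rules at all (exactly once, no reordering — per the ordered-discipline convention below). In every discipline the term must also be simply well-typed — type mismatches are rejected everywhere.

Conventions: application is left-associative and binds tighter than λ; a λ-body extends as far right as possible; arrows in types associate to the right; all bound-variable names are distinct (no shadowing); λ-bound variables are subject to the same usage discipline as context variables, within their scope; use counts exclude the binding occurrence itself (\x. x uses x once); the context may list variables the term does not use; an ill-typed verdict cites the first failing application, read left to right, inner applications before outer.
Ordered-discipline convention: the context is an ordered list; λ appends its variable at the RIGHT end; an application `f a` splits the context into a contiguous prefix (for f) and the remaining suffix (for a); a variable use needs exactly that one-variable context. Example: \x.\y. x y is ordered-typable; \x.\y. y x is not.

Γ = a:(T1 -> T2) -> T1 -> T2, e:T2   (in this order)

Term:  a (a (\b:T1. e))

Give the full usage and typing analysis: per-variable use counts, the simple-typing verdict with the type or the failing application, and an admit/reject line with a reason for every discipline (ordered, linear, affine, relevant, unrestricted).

usage: a=2, e=1, b (bound)=0
order of uses: a, a, e
typing: well-typed — term : T1 -> T2
ordered: ✗, repeated use of a ×2; b never used (weakening)
linear: ✗, repeated use of a ×2; b never used (weakening)
affine: ✗, repeated use of a ×2
relevant: ✗, b never used (weakening)
unrestricted: ✓, well-typed at T1 -> T2; no restrictions here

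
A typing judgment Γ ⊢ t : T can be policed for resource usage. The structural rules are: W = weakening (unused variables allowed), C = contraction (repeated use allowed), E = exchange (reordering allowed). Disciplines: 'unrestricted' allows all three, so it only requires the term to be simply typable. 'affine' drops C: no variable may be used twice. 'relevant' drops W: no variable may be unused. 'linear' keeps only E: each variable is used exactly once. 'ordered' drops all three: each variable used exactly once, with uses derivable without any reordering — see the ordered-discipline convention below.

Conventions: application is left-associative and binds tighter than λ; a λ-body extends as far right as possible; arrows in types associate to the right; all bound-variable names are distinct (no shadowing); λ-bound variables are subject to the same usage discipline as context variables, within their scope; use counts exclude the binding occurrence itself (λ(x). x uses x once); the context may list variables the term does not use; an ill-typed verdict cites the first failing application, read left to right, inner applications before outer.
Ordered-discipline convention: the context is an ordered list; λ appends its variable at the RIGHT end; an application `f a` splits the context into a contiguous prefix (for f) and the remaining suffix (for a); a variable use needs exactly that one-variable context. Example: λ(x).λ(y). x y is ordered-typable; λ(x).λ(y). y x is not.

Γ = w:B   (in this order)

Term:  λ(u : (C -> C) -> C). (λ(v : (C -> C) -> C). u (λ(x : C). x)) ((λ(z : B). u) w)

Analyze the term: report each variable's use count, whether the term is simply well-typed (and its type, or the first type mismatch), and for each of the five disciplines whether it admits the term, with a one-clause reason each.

counts: w=1, u [bound]=2, v [bound]=0, x [bound]=1, z [bound]=0
use order (left to right): u, x, u, w
typing: the term checks, with type ((C -> C) -> C) -> C
ordered: ✗, repeated use of u ×2; v, z never used (weakening)
linear: ✗, repeated use of u ×2; v, z never used (weakening)
affine: ✗, repeated use of u ×2
relevant: ✗, v, z never used (weakening)
unrestricted: ✓, simply typable at ((C -> C) -> C) -> C; W, C, E all held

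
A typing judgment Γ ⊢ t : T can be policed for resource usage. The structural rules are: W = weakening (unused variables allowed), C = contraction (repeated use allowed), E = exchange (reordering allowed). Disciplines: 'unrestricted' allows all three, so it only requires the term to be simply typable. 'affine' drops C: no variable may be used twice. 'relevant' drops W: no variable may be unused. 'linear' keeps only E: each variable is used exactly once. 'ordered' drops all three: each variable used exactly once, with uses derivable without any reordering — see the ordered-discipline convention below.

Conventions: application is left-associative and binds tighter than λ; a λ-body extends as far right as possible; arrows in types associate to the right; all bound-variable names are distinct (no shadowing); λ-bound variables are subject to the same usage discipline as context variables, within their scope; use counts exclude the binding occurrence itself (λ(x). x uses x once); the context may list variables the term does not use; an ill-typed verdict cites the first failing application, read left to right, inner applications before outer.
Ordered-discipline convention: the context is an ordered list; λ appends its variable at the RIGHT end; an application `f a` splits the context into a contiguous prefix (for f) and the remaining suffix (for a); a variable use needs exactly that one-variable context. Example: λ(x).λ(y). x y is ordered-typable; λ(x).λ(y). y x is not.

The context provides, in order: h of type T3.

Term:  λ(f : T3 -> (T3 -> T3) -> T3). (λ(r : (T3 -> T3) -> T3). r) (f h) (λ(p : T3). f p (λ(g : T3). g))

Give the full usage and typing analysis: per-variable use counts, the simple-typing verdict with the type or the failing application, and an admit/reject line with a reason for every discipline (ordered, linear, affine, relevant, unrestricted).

counts: h: 1; f (bound): 2; r (bound): 1; p (bound): 1; g (bound): 1
left-to-right use order: r, f, h, f, p, g
typing: well-typed at (T3 -> (T3 -> T3) -> T3) -> T3
ordered ✗ (uses contraction: f ×2)
linear ✗ (uses contraction: f ×2)
affine ✗ (uses contraction: f ×2)
relevant ✓ (none of h, f, r, p, g goes unused)
unrestricted ✓ (typability at (T3 -> (T3 -> T3) -> T3) -> T3 is all that's needed)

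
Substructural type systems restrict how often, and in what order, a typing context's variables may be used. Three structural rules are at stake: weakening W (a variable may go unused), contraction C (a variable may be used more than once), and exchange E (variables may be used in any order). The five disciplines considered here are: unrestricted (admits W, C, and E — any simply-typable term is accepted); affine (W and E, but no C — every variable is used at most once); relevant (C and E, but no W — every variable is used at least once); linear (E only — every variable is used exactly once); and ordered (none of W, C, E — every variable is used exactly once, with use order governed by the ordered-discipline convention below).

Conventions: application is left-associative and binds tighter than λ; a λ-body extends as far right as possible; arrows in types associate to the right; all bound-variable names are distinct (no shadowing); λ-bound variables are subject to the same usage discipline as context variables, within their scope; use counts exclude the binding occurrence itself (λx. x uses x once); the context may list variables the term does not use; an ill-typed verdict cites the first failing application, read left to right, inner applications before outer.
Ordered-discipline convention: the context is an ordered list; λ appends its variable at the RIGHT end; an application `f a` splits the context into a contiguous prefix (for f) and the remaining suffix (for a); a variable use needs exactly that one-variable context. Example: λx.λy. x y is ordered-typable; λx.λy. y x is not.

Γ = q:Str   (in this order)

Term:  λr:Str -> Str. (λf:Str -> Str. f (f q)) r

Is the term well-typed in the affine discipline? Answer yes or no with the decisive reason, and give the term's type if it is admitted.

no — uses contraction: f ×2
variable uses: q: 1, r [bound]: 1, f [bound]: 2
left-to-right use order: f, f, q, r
typing: ✓ — (Str -> Str) -> Str
summary: ordered ✗; linear ✗; affine ✗; relevant ✓; unrestricted ✓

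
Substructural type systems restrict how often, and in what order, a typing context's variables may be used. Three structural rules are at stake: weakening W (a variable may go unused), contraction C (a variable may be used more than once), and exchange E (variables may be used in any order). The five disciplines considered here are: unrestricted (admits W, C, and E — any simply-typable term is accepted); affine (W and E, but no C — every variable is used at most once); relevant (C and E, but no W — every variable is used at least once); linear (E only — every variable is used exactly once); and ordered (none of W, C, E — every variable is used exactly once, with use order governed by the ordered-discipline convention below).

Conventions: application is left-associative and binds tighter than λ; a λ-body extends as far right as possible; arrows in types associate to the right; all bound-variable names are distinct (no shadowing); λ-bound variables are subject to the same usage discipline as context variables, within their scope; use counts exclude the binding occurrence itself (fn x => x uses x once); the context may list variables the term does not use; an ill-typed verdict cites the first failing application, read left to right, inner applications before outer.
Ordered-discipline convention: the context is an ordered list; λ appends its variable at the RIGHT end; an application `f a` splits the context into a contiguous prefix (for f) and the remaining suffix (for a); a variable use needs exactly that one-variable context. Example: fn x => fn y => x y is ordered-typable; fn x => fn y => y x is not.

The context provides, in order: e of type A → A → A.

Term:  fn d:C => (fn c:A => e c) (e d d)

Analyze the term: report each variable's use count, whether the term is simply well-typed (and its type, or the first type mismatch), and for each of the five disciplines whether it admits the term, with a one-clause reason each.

usage: e=2, d [bound]=2, c [bound]=1
uses in reading order: e, c, e, d, d
typing: ill-typed: an application expects A but receives C
ordered ✗ (not simply typable)
linear ✗ (fails simple typing)
affine ✗ (a type mismatch blocks all five)
relevant ✗ (the type mismatch rejects it)
unrestricted ✗ (not simply typable)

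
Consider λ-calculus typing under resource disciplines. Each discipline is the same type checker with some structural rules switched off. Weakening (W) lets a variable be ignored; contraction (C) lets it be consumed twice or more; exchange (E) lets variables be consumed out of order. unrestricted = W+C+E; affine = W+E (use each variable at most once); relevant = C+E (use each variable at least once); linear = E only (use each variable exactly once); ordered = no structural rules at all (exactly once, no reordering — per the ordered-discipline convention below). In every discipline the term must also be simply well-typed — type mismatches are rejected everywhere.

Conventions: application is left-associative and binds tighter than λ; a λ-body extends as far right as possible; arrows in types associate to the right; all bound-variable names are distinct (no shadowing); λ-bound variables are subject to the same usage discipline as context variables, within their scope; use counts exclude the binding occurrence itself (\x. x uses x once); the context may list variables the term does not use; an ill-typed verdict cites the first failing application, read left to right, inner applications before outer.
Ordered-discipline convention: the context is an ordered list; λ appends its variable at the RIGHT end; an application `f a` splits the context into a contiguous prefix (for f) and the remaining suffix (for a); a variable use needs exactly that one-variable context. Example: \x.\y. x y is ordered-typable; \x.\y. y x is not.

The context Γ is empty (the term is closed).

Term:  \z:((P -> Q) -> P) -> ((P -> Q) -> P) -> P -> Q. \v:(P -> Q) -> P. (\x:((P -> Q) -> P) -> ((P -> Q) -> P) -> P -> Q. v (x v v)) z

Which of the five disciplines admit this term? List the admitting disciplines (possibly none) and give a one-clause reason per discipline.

accepted by: relevant, unrestricted
usage: z [bound]=1, v [bound]=3, x [bound]=1
order of uses: v, x, v, v, z
typing: well-typed at (((P -> Q) -> P) -> ((P -> Q) -> P) -> P -> Q) -> ((P -> Q) -> P) -> P
ordered: ✗ — needs contraction — v ×3
linear: ✗ — needs contraction — v ×3
affine: ✗ — needs contraction — v ×3
relevant: ✓ — every one of z, v, x appears
unrestricted: ✓ — simply typable at (((P -> Q) -> P) -> ((P -> Q) -> P) -> P -> Q) -> ((P -> Q) -> P) -> P; W, C, E all held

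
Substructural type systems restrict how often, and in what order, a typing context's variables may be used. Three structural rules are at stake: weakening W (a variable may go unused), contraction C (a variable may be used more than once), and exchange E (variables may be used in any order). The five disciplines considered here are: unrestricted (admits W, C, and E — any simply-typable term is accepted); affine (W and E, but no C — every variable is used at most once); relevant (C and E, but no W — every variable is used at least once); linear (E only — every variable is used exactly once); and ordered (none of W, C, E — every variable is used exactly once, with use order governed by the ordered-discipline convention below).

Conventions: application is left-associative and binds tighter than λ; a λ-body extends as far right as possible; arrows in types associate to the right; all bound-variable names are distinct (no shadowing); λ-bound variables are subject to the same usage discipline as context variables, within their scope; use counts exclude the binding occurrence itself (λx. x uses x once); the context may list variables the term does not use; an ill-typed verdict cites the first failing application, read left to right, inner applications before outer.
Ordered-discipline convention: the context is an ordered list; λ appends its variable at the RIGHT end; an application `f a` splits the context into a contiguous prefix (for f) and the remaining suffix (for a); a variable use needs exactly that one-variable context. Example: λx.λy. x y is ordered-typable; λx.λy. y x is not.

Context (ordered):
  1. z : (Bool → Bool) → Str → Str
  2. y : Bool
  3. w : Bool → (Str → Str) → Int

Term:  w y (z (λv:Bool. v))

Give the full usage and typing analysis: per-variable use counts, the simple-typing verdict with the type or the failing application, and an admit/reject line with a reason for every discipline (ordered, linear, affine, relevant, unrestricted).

counts: z: 1×; y: 1×; w: 1×; v (bound): 1×
order of uses: w, y, z, v
typing: well-typed — term : Int
ordered ✗ (no contiguous prefix/suffix split fits w, y, z, v)
linear ✓ (z, y, w, v: one use apiece)
affine ✓ (z, y, w, v: no repeats, contraction unneeded)
relevant ✓ (none of z, y, w, v goes unused)
unrestricted ✓ (simply typable at Int; W, C, E all held)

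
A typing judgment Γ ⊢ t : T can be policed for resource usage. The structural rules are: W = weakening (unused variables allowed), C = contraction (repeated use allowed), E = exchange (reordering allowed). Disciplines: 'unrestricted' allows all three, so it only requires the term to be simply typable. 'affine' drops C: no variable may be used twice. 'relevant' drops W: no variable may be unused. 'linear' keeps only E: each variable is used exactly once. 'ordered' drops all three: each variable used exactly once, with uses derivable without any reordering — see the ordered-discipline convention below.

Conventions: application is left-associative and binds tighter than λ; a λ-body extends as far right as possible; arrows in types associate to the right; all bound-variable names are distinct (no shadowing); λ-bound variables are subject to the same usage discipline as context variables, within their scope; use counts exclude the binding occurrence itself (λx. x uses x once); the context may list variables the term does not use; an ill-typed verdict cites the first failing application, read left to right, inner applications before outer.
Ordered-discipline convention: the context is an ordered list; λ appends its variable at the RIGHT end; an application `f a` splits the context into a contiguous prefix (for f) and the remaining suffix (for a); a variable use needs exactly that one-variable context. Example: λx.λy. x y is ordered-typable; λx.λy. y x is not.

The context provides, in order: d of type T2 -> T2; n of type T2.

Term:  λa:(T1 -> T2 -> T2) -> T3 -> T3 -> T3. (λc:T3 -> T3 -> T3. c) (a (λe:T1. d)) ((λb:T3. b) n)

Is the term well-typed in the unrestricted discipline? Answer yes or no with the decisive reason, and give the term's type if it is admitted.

no — not simply typable
variable uses: d: 1×; n: 1×; a [bound]: 1×; c [bound]: 1×; e [bound]: 0×; b [bound]: 1×
left-to-right use order: c, a, d, b, n
typing: ill-typed: an argument T2 mismatches the expected T3
all disciplines: ordered ✗ | linear ✗ | affine ✗ | relevant ✗ | unrestricted ✗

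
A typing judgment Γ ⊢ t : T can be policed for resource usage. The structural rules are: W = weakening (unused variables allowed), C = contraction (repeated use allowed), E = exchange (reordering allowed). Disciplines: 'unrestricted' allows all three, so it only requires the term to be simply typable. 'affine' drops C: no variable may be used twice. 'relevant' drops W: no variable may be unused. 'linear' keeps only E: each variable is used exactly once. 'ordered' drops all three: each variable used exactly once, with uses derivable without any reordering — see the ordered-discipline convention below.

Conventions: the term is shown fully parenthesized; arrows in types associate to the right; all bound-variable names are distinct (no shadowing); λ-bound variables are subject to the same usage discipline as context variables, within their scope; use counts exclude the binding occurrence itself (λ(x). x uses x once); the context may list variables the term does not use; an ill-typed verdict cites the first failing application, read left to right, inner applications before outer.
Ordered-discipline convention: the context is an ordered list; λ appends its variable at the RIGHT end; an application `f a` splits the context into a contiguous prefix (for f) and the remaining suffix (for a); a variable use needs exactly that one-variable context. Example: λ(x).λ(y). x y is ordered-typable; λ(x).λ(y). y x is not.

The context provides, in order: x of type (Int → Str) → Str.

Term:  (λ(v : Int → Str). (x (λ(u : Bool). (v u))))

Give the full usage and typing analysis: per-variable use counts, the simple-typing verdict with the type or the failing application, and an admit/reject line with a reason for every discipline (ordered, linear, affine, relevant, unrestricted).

use counts: x: 1×; v [bound]: 1×; u [bound]: 1×
uses in reading order: x, v, u
typing: ill-typed: argument of type Bool where Int is required
ordered: ✗ — the type mismatch rejects it
linear: ✗ — not simply typable
affine: ✗ — fails simple typing
relevant: ✗ — a type mismatch blocks all five
unrestricted: ✗ — the type mismatch rejects it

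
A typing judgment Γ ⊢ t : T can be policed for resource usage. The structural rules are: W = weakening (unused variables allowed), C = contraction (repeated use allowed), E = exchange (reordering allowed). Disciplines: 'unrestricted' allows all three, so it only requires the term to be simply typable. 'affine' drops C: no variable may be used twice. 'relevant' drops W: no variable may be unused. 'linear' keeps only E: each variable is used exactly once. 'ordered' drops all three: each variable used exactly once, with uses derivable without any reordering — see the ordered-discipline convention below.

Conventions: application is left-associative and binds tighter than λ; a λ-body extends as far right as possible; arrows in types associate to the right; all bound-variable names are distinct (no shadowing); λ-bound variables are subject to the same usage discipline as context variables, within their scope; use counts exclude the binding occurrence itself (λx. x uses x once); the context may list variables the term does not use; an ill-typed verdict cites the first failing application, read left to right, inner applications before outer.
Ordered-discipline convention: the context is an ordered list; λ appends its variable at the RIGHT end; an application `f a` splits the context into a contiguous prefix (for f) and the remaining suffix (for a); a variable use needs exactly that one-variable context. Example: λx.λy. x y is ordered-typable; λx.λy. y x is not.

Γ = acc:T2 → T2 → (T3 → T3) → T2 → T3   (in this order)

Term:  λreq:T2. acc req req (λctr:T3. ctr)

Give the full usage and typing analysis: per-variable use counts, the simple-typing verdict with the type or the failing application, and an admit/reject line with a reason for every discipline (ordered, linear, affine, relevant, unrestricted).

counts: acc ×1; req (bound) ×2; ctr (bound) ×1
left-to-right use order: acc, req, req, ctr
typing: the term checks, with type T2 → T2 → T3
ordered ✗ (repeated use of req ×2)
linear ✗ (repeated use of req ×2)
affine ✗ (repeated use of req ×2)
relevant ✓ (acc, req, ctr: all used, weakening unneeded)
unrestricted ✓ (type-checks (T2 → T2 → T3) and nothing is barred)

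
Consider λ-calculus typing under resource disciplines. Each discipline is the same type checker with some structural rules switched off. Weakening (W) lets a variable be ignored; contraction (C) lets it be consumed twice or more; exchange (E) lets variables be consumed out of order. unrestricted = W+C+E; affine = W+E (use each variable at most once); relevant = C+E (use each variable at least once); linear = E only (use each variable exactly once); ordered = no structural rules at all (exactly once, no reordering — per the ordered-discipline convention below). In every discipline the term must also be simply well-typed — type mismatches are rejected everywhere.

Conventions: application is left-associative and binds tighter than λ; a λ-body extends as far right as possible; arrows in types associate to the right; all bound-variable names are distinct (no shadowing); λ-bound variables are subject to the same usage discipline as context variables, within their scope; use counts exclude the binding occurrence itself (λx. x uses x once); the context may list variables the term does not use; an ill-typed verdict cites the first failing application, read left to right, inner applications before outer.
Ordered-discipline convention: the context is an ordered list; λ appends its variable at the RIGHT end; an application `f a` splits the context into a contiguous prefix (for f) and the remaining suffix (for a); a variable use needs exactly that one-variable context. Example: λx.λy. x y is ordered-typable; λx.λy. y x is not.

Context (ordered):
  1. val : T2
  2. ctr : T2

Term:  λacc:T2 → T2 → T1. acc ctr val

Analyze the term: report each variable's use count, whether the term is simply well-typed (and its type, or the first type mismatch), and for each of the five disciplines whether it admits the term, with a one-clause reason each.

usage: val: 1×; ctr: 1×; acc [bound]: 1×
left-to-right use order: acc, ctr, val
typing: well-typed — term : (T2 → T2 → T1) → T1
ordered: ✗ — needs exchange: uses follow acc, ctr, val
linear: ✓ — single use per variable (val, ctr, acc)
affine: ✓ — none of val, ctr, acc used more than once
relevant: ✓ — at least one use each (val, ctr, acc)
unrestricted: ✓ — well-typed at (T2 → T2 → T1) → T1; no restrictions here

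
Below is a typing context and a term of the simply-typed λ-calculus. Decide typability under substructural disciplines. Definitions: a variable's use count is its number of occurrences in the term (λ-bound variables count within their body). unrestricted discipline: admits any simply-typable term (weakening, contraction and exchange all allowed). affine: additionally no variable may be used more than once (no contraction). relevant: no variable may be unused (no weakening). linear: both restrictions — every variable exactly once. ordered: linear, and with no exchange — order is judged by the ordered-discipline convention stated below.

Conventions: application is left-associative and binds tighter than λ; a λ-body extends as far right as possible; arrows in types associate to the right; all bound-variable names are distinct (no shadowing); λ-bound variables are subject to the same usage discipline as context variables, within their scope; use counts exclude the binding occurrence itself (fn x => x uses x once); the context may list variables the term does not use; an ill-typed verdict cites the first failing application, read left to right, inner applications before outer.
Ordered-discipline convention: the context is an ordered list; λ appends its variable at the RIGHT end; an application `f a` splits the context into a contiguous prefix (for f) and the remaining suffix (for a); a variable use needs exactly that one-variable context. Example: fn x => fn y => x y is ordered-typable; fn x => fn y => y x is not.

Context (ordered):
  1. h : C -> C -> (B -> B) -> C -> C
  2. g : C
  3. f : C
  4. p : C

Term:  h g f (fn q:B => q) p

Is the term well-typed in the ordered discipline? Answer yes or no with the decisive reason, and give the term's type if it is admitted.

yes — one use each (h, g, f, p, q); ordered split holds; term : C
variable uses: h: 1; g: 1; f: 1; p: 1; q (λ-bound): 1
order of uses: h, g, f, q, p
typing: well-typed at C
all disciplines: ordered ✓ | linear ✓ | affine ✓ | relevant ✓ | unrestricted ✓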